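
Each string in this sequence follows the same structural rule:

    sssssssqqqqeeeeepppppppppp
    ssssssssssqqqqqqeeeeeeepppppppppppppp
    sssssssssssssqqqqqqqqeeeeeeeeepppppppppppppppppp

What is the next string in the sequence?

ssssssssssssssssqqqqqqqqqqeeeeeeeeeeepppppppppppppppppppppp

The n-th term is 3n+1 s's then 2n q's then 2n+1 e's then 4n+2 p's, where the shown terms are n = 2, 3, 4.
Setting n = 5 gives 16, 10, 11, 22 characters in each block.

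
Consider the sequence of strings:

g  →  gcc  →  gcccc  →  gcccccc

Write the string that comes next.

gcccccccc

Each term is the previous one with cc appended.
So the next term is gcccccc·cc.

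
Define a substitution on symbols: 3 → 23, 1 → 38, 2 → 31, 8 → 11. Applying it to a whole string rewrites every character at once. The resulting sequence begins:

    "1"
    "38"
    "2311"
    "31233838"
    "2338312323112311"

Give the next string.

Replace each of the 16 characters of 2338312323112311 in place — 31 23 23 11 23 38 31 23 31 23 38 38 31 23 38 38 — and concatenate.

31232311233831233123383831233838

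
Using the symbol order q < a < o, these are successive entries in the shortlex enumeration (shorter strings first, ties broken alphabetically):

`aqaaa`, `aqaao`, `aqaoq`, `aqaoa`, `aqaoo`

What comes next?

Treat aqaoo as a base-3 numeral over the given alphabet and add one, carrying through any trailing o's.

aqoqq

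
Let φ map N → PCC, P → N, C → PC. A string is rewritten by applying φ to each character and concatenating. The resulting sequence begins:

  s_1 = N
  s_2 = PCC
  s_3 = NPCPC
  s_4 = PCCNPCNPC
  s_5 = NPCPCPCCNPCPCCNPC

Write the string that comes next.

PCCNPCNPCNPCPCPCCNPCNPCPCPCCNPC

Replace each of the 17 characters of NPCPCPCCNPCPCCNPC in place — PCC N PC N PC N PC PC PCC N PC N PC PC PCC N PC — and concatenate.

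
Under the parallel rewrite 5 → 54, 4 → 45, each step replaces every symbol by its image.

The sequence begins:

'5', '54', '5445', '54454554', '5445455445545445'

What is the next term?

54454554455454454554544554454554

Replace each of the 16 characters of 5445455445545445 in place — 54 45 45 54 45 54 54 45 45 54 54 45 54 45 45 54 — and concatenate.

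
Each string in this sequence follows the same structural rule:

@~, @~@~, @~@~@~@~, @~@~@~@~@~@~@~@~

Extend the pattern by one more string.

Every step duplicates the string.
Doubling @~@~@~@~@~@~@~@~:

@~@~@~@~@~@~@~@~@~@~@~@~@~@~@~@~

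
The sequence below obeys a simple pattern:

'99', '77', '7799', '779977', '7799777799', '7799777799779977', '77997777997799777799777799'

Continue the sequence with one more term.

779977779977997777997777997799777799779977

From term 3 onward, concatenate the last term with the second-to-last: 77·99 = 7799, 7799·77 = 779977, …
So term 8 is 77997777997799777799777799·7799777799779977.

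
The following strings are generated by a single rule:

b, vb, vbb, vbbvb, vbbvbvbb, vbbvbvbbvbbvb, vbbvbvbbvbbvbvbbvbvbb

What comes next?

Each term (from the third on) is the previous term followed by the one before it: term 3 = vb·b = vbb.
So term 8 is vbbvbvbbvbbvbvbbvbvbb·vbbvbvbbvbbvb.

vbbvbvbbvbbvbvbbvbvbbvbbvbvbbvbbvb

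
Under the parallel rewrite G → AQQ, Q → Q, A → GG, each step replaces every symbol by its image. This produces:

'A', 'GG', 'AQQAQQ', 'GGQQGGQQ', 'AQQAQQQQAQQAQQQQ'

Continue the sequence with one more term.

Rewriting the 16 symbols of AQQAQQQQAQQAQQQQ one by one yields GG Q Q GG Q Q Q Q GG Q Q GG Q Q Q Q; concatenated:

GGQQGGQQQQGGQQGGQQQQ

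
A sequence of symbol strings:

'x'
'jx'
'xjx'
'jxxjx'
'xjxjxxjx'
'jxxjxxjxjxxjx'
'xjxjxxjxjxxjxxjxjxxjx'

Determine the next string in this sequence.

From term 3 onward, concatenate the second-to-last term with the last: x·jx = xjx, jx·xjx = jxxjx, …
The next term joins jxxjxxjxjxxjx and xjxjxxjxjxxjxxjxjxxjx.

jxxjxxjxjxxjxxjxjxxjxjxxjxxjxjxxjx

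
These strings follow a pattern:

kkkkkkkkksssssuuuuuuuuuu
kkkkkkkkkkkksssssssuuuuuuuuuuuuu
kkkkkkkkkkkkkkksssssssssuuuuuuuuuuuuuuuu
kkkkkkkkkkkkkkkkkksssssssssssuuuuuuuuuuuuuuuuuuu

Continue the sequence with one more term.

kkkkkkkkkkkkkkkkkkkkksssssssssssssuuuuuuuuuuuuuuuuuuuuuu

The n-th term is 3n k's then 2n-1 s's then 3n+1 u's, where the shown terms are n = 3, 4, 5, 6.
Setting n = 7 gives 21, 13, 22 characters in each block.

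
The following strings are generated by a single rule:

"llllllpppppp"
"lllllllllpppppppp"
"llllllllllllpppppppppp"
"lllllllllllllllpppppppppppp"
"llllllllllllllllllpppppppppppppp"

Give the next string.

lllllllllllllllllllllpppppppppppppppp

The n-th term is 3n l's then 2n+2 p's, where the shown terms are n = 2, 3, 4, 5, 6.
Setting n = 7 gives 21, 16 characters in each block.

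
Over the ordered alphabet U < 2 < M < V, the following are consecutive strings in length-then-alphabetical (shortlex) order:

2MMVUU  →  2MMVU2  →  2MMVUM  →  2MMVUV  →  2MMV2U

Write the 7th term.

2MMV2M

Continuing the enumeration 2 steps past 2MMV2U: 2MMV2U → 2MMV22 → (answer).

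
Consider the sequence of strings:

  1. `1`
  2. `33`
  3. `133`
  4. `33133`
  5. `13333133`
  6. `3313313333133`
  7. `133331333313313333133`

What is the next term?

This is a Fibonacci-style word recurrence s(k) = s(k−2)·s(k−1): e.g. 1·33 = 133.
So term 8 is 3313313333133·133331333313313333133.

3313313333133133331333313313333133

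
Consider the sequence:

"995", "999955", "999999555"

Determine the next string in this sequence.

Reading off run lengths: 9 runs 2, 4, 6; 5 runs 1, 2, 3 — each is linear in n (n = 1, 2, …).
For the next term, n = 4, so the run lengths are 8, 4.

999999995555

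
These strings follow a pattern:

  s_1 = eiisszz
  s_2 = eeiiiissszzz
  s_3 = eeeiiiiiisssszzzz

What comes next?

eeeeiiiiiiiissssszzzzz

Reading off run lengths: e runs 1, 2, 3; i runs 2, 4, 6; s runs 2, 3, 4; z runs 2, 3, 4 — each is linear in n (n = 1, 2, …).
At n = 4 the blocks have lengths 4, 8, 5, 5.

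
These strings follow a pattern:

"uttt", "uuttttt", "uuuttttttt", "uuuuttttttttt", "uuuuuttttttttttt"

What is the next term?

uuuuuuttttttttttttt

Each string has the form u^{n} t^{2n+1} (n = 1, 2, …).
Setting n = 6 gives 6, 13 characters in each block.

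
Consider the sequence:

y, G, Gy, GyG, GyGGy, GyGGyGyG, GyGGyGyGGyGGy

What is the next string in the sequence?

This is a Fibonacci-style word recurrence s(k) = s(k−1)·s(k−2): e.g. G·y = Gy.
So term 8 is GyGGyGyGGyGGy·GyGGyGyG.

GyGGyGyGGyGGyGyGGyGyG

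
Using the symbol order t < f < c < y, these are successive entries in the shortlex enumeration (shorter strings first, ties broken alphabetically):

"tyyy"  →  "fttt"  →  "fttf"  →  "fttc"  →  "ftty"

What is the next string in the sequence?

ftft

Find the rightmost character of ftty below y, bump it to the next letter, and reset everything to its right to t.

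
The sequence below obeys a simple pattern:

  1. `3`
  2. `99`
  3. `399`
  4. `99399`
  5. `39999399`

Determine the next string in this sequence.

This is a Fibonacci-style word recurrence s(k) = s(k−2)·s(k−1): e.g. 3·99 = 399.
Continuing: 99399 · 39999399 gives term 6.

9939939999399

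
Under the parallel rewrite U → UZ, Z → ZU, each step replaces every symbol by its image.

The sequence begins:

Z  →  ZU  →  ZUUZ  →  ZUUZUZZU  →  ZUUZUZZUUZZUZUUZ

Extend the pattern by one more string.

Rewriting the 16 symbols of ZUUZUZZUUZZUZUUZ one by one yields ZU UZ UZ ZU UZ ZU ZU UZ UZ ZU ZU UZ ZU UZ UZ ZU; concatenated:

ZUUZUZZUUZZUZUUZUZZUZUUZZUUZUZZU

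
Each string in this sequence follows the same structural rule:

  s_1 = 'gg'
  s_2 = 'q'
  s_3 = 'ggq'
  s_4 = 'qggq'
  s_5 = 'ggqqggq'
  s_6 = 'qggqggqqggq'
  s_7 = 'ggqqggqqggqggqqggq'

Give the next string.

qggqggqqggqggqqggqqggqggqqggq

This is a Fibonacci-style word recurrence s(k) = s(k−2)·s(k−1): e.g. gg·q = ggq.
The next term joins qggqggqqggq and ggqqggqqggqggqqggq.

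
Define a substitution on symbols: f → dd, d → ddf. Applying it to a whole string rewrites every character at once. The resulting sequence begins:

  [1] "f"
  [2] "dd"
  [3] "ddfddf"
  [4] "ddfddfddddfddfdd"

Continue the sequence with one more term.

Applying the rule to each of the 16 symbols of ddfddfddddfddfdd gives the pieces ddf ddf dd ddf ddf dd ddf ddf ddf ddf dd ddf ddf dd ddf ddf, which concatenate to the answer.

ddfddfddddfddfddddfddfddfddfddddfddfddddfddf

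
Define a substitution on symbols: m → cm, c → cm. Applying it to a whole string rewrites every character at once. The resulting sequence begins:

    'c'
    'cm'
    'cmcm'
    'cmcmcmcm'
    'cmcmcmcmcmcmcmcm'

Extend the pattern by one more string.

cmcmcmcmcmcmcmcmcmcmcmcmcmcmcmcm

Applying the rule to each of the 16 symbols of cmcmcmcmcmcmcmcm gives the pieces cm cm cm cm cm cm cm cm cm cm cm cm cm cm cm cm, which concatenate to the answer.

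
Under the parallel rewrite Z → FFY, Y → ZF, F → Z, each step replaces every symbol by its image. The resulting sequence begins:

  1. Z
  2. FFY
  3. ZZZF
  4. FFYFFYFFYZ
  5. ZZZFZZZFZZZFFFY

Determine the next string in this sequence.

Rewriting the 15 symbols of ZZZFZZZFZZZFFFY one by one yields FFY FFY FFY Z FFY FFY FFY Z FFY FFY FFY Z Z Z ZF; concatenated:

FFYFFYFFYZFFYFFYFFYZFFYFFYFFYZZZZF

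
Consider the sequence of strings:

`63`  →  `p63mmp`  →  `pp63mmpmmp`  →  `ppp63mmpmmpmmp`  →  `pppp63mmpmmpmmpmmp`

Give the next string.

ppppp63mmpmmpmmpmmpmmp

Every step adds p to the front and mmp to the end of the previous string.
So the next term is p·pppp63mmpmmpmmpmmp·mmp.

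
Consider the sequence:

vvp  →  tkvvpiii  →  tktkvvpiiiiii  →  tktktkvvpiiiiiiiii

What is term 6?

tktktktktkvvpiiiiiiiiiiiiiii

s(k+1) = tk·s(k)·iii, so each term gains tk as a prefix and iii as a suffix.
From tktktkvvpiiiiiiiii, 2 further steps: tktktkvvpiiiiiiiii → tktktktkvvpiiiiiiiiiiii → (answer).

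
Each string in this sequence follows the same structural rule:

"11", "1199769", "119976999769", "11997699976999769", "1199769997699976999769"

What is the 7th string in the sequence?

The strings grow by a fixed suffix 99769 each time.
From 1199769997699976999769, 2 further steps: 1199769997699976999769 → 119976999769997699976999769 → (answer).

11997699976999769997699976999769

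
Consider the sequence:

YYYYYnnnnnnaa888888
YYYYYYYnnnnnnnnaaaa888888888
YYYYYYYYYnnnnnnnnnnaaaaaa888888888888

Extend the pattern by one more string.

Term n consists of 2n+1 Y's, followed by 2n+2 n's, followed by 2n-2 a's, followed by 3n 8's, where the shown terms are n = 2, 3, 4.
For the next term, n = 5, so the run lengths are 11, 12, 8, 15.

YYYYYYYYYYYnnnnnnnnnnnnaaaaaaaa888888888888888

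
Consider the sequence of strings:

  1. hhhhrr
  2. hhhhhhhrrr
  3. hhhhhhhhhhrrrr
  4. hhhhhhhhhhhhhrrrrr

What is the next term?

The n-th term is 3n+1 h's then n+1 r's (n = 1, 2, …).
At n = 5 the blocks have lengths 16, 6.

hhhhhhhhhhhhhhhhrrrrrr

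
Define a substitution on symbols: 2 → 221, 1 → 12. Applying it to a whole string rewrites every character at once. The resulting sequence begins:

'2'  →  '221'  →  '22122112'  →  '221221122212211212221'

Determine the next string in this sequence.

Rewriting the 21 symbols of 221221122212211212221 one by one yields 221 221 12 221 221 12 12 221 221 221 12 221 221 12 12 221 12 221 221 221 12; concatenated:

2212211222122112122212212211222122112122211222122122112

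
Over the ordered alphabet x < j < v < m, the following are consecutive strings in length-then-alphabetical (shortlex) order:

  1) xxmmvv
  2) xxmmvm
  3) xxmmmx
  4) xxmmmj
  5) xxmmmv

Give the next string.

Treat xxmmmv as a base-4 numeral over the given alphabet and add one, carrying through any trailing m's.

xxmmmm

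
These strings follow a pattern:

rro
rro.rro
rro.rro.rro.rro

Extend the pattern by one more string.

Each string is two copies of the previous one joined by '.'.
Doubling rro.rro.rro.rro with '.' between the halves:

rro.rro.rro.rro.rro.rro.rro.rro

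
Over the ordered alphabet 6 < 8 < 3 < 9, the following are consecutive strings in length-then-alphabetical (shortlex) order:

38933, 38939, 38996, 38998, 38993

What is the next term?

Treat 38993 as a base-4 numeral over the given alphabet and add one, carrying through any trailing 9's.

38999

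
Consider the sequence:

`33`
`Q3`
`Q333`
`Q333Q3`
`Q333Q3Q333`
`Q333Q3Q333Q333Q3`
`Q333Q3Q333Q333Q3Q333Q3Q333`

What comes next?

Q333Q3Q333Q333Q3Q333Q3Q333Q333Q3Q333Q333Q3

From term 3 onward, concatenate the last term with the second-to-last: Q3·33 = Q333, Q333·Q3 = Q333Q3, …
The next term joins Q333Q3Q333Q333Q3Q333Q3Q333 and Q333Q3Q333Q333Q3.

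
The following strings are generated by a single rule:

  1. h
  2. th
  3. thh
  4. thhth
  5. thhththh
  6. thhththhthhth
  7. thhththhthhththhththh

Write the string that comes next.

thhththhthhththhththhthhththhthhth

This is a Fibonacci-style word recurrence s(k) = s(k−1)·s(k−2): e.g. th·h = thh.
So term 8 is thhththhthhththhththh·thhththhthhth.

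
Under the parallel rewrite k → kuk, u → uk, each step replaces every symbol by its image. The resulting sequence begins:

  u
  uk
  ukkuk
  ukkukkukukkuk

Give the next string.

ukkukkukukkukkukukkukukkukkukukkuk

Replace each of the 13 characters of ukkukkukukkuk in place — uk kuk kuk uk kuk kuk uk kuk uk kuk kuk uk kuk — and concatenate.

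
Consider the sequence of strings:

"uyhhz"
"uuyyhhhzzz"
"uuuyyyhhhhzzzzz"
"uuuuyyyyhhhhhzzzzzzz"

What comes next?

uuuuuyyyyyhhhhhhzzzzzzzzz

Reading off run lengths: u runs 1, 2, 3, 4; y runs 1, 2, 3, 4; h runs 2, 3, 4, 5; z runs 1, 3, 5, 7 — each is linear in n (n = 1, 2, …).
At n = 5 the blocks have lengths 5, 5, 6, 9.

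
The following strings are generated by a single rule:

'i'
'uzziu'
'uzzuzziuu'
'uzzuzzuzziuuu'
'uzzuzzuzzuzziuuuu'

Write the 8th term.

s(k+1) = uzz·s(k)·u, so each term gains uzz as a prefix and u as a suffix.
From uzzuzzuzzuzziuuuu, 3 further steps: uzzuzzuzzuzziuuuu → uzzuzzuzzuzzuzziuuuuu → uzzuzzuzzuzzuzzuzziuuuuuu → (answer).

uzzuzzuzzuzzuzzuzzuzziuuuuuuu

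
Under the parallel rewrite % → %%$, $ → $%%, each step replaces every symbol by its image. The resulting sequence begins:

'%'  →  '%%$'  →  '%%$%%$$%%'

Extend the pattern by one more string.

Apply φ to %%$%%$$%% symbol by symbol: %→%%$, %→%%$, $→$%%, %→%%$, %→%%$, $→$%%, $→$%%, %→%%$, %→%%$; joined: %%$ %%$ $%% %%$ %%$ $%% $%% %%$ %%$.

%%$%%$$%%%%$%%$$%%$%%%%$%%$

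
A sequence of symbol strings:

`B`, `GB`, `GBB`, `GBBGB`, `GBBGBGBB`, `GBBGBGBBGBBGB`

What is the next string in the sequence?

GBBGBGBBGBBGBGBBGBGBB

This is a Fibonacci-style word recurrence s(k) = s(k−1)·s(k−2): e.g. GB·B = GBB.
Continuing: GBBGBGBBGBBGB · GBBGBGBB gives term 7.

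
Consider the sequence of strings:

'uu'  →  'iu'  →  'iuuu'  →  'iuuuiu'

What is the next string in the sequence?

iuuuiuiuuu

This is a Fibonacci-style word recurrence s(k) = s(k−1)·s(k−2): e.g. iu·uu = iuuu.
The next term joins iuuuiu and iuuu.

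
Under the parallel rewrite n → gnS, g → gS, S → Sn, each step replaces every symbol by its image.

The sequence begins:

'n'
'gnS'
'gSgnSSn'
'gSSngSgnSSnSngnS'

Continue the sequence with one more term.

gSSnSngnSgSSngSgnSSnSngnSSngnSgSgnSSn

φ(gSSngSgnSSnSngnS) expands symbol-by-symbol to gS Sn Sn gnS gS Sn gS gnS Sn Sn gnS Sn gnS gS gnS Sn; joining the 16 pieces gives the next term.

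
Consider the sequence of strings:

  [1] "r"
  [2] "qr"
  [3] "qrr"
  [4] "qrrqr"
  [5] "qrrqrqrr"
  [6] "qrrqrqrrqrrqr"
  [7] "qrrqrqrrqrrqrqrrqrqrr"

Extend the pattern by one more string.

From term 3 onward, concatenate the last term with the second-to-last: qr·r = qrr, qrr·qr = qrrqr, …
Continuing: qrrqrqrrqrrqrqrrqrqrr · qrrqrqrrqrrqr gives term 8.

qrrqrqrrqrrqrqrrqrqrrqrrqrqrrqrrqr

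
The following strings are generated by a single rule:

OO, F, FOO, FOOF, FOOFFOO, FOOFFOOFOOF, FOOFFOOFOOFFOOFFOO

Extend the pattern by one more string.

This is a Fibonacci-style word recurrence s(k) = s(k−1)·s(k−2): e.g. F·OO = FOO.
The next term joins FOOFFOOFOOFFOOFFOO and FOOFFOOFOOF.

FOOFFOOFOOFFOOFFOOFOOFFOOFOOF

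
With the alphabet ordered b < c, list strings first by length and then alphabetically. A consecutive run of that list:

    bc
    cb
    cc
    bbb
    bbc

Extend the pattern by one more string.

Treat bbc as a base-2 numeral over the given alphabet and add one, carrying through any trailing c's.

bcb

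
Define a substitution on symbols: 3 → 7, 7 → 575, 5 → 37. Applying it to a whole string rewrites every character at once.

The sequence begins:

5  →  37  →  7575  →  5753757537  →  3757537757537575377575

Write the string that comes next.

75753757537757557537575377575375753775755753757537

Replace each of the 22 characters of 3757537757537575377575 in place — 7 575 37 575 37 7 575 575 37 575 37 7 575 37 575 37 7 575 575 37 575 37 — and concatenate.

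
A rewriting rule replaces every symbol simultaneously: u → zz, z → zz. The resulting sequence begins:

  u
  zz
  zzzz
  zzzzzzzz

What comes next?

zzzzzzzzzzzzzzzz

Expanding zzzzzzzz: z→zz, z→zz, z→zz, z→zz, z→zz, z→zz, z→zz, z→zz. Concatenated: zz zz zz zz zz zz zz zz.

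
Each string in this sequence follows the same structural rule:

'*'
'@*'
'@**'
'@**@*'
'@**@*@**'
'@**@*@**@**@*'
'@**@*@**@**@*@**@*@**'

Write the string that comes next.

@**@*@**@**@*@**@*@**@**@*@**@**@*

Each term (from the third on) is the previous term followed by the one before it: term 3 = @*·* = @**.
Continuing: @**@*@**@**@*@**@*@** · @**@*@**@**@* gives term 8.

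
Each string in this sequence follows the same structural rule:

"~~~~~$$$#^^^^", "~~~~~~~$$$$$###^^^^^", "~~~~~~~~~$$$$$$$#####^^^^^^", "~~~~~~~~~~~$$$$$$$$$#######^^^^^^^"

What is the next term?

~~~~~~~~~~~~~$$$$$$$$$$$#########^^^^^^^^

Term n consists of 2n+3 ~'s, followed by 2n+1 $'s, followed by 2n-1 #'s, followed by n+3 ^'s (n = 1, 2, …).
For the next term, n = 5, so the run lengths are 13, 11, 9, 8.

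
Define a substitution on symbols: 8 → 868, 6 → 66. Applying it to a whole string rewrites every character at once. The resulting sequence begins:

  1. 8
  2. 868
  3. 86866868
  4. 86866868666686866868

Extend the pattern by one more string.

Applying the rule to each of the 20 symbols of 86866868666686866868 gives the pieces 868 66 868 66 66 868 66 868 66 66 66 66 868 66 868 66 66 868 66 868, which concatenate to the answer.

868668686666868668686666666686866868666686866868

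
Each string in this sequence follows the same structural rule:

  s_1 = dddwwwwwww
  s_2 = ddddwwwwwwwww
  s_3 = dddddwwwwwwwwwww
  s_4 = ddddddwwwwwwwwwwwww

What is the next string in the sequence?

Reading off run lengths: d runs 3, 4, 5, 6; w runs 7, 9, 11, 13 — each is linear in n, where the shown terms are n = 3, 4, 5, 6.
Setting n = 7 gives 7, 15 characters in each block.

dddddddwwwwwwwwwwwwwww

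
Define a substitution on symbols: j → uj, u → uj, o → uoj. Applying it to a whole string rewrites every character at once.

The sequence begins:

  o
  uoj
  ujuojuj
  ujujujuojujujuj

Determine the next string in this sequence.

Applying the rule to each of the 15 symbols of ujujujuojujujuj gives the pieces uj uj uj uj uj uj uj uoj uj uj uj uj uj uj uj, which concatenate to the answer.

ujujujujujujujuojujujujujujujuj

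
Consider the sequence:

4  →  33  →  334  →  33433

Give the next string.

33433334

Each term (from the third on) is the previous term followed by the one before it: term 3 = 33·4 = 334.
The next term joins 33433 and 334.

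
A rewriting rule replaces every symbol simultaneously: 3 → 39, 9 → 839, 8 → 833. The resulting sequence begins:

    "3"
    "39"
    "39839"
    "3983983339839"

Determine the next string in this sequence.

Replace each of the 13 characters of 3983983339839 in place — 39 839 833 39 839 833 39 39 39 839 833 39 839 — and concatenate.

398398333983983339393983983339839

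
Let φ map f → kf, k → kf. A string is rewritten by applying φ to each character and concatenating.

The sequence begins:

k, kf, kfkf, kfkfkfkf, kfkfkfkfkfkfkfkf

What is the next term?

Rewriting the 16 symbols of kfkfkfkfkfkfkfkf one by one yields kf kf kf kf kf kf kf kf kf kf kf kf kf kf kf kf; concatenated:

kfkfkfkfkfkfkfkfkfkfkfkfkfkfkfkf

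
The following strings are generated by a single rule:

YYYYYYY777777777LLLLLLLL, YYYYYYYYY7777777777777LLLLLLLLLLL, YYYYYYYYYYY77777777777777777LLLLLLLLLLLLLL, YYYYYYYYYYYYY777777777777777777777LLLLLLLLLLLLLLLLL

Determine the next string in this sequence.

YYYYYYYYYYYYYYY7777777777777777777777777LLLLLLLLLLLLLLLLLLLL

Term n consists of 2n+3 Y's, followed by 4n+1 7's, followed by 3n+2 L's, where the shown terms are n = 2, 3, 4, 5.
Setting n = 6 gives 15, 25, 20 characters in each block.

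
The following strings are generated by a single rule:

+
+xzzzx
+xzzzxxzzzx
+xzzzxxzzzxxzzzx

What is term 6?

Every step adds xzzzx to the end: s(k+1) = s(k)·xzzzx.
From +xzzzxxzzzxxzzzx, 2 further steps: +xzzzxxzzzxxzzzx → +xzzzxxzzzxxzzzxxzzzx → (answer).

+xzzzxxzzzxxzzzxxzzzxxzzzx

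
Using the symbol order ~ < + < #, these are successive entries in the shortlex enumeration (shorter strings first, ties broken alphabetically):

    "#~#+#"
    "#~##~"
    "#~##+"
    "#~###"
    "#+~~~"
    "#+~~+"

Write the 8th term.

Advancing 2 positions from #+~~+ through #+~~+ → #+~~# reaches term 8.

#+~+~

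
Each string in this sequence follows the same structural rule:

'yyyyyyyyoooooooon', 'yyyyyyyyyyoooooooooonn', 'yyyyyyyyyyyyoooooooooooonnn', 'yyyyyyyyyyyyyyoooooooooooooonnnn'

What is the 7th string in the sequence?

The n-th term is 2n+2 y's then 2n+2 o's then n-2 n's, where the shown terms are n = 3, 4, 5, 6.
Setting n = 9 gives 20, 20, 7 characters in each block.

yyyyyyyyyyyyyyyyyyyyoooooooooooooooooooonnnnnnn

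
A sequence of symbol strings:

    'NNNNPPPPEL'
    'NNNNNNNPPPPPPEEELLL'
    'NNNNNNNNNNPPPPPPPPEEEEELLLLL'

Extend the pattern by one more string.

The n-th term is 3n+1 N's then 2n+2 P's then 2n-1 E's then 2n-1 L's (n = 1, 2, …).
For the next term, n = 4, so the run lengths are 13, 10, 7, 7.

NNNNNNNNNNNNNPPPPPPPPPPEEEEEEELLLLLLL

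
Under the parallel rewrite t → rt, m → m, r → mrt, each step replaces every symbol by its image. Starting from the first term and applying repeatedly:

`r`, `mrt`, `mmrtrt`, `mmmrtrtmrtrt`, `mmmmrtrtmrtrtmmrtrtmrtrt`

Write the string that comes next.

Rewriting the 24 symbols of mmmmrtrtmrtrtmmrtrtmrtrt one by one yields m m m m mrt rt mrt rt m mrt rt mrt rt m m mrt rt mrt rt m mrt rt mrt rt; concatenated:

mmmmmrtrtmrtrtmmrtrtmrtrtmmmrtrtmrtrtmmrtrtmrtrt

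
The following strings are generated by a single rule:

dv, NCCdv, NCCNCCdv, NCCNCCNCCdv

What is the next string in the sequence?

Each term is the previous one with NCC prepended.
One more step from NCCNCCNCCdv gives the answer.

NCCNCCNCCNCCdv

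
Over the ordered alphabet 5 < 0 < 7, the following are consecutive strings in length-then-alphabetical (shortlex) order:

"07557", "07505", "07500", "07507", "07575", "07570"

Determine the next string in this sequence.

07577

Find the rightmost character of 07570 below 7, bump it to the next letter, and reset everything to its right to 5.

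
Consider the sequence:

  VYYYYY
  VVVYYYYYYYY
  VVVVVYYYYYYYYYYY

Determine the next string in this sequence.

VVVVVVVYYYYYYYYYYYYYY

Each string has the form V^{2n-1} Y^{3n+2} (n = 1, 2, …).
For the next term, n = 4, so the run lengths are 7, 14.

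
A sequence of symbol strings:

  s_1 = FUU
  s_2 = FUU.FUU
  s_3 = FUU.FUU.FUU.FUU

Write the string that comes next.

FUU.FUU.FUU.FUU.FUU.FUU.FUU.FUU

s(k+1) = s(k)·.·s(k) — each term doubles the last with '.' between the halves.
One more doubling of FUU.FUU.FUU.FUU gives the answer.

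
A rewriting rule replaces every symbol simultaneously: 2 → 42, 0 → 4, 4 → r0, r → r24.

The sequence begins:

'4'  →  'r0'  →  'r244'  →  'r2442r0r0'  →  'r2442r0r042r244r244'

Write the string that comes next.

φ(r2442r0r042r244r244) expands symbol-by-symbol to r24 42 r0 r0 42 r24 4 r24 4 r0 42 r24 42 r0 r0 r24 42 r0 r0; joining the 19 pieces gives the next term.

r2442r0r042r244r244r042r2442r0r0r2442r0r0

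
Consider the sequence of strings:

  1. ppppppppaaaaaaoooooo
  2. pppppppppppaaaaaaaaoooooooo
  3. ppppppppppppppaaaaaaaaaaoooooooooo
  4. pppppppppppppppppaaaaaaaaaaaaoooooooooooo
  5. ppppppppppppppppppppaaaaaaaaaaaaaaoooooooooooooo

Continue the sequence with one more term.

Reading off run lengths: p runs 8, 11, 14, 17, 20; a runs 6, 8, 10, 12, 14; o runs 6, 8, 10, 12, 14 — each is linear in n, where the shown terms are n = 2, 3, 4, 5, 6.
Setting n = 7 gives 23, 16, 16 characters in each block.

pppppppppppppppppppppppaaaaaaaaaaaaaaaaoooooooooooooooo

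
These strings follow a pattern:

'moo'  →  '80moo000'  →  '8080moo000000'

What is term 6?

Each term wraps the previous one in 80 on the left and 000 on the right.
From 8080moo000000, 3 further steps: 8080moo000000 → 808080moo000000000 → 80808080moo000000000000 → (answer).

8080808080moo000000000000000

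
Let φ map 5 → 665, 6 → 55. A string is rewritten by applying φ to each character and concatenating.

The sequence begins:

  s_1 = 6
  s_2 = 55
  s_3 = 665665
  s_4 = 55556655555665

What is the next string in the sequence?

φ(55556655555665) expands symbol-by-symbol to 665 665 665 665 55 55 665 665 665 665 665 55 55 665; joining the 14 pieces gives the next term.

66566566566555556656656656656655555665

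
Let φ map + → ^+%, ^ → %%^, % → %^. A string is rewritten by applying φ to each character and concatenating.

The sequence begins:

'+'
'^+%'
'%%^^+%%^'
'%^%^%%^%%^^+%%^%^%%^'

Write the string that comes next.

Rewriting the 20 symbols of %^%^%%^%%^^+%%^%^%%^ one by one yields %^ %%^ %^ %%^ %^ %^ %%^ %^ %^ %%^ %%^ ^+% %^ %^ %%^ %^ %%^ %^ %^ %%^; concatenated:

%^%%^%^%%^%^%^%%^%^%^%%^%%^^+%%^%^%%^%^%%^%^%^%%^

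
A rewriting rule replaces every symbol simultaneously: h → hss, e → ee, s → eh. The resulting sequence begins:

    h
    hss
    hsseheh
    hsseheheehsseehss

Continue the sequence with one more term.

Applying the rule to each of the 17 symbols of hsseheheehsseehss gives the pieces hss eh eh ee hss ee hss ee ee hss eh eh ee ee hss eh eh, which concatenate to the answer.

hsseheheehsseehsseeeehsseheheeeehsseheh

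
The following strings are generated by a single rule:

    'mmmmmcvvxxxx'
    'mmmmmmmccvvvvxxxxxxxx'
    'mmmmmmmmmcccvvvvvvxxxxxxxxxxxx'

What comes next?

mmmmmmmmmmmccccvvvvvvvvxxxxxxxxxxxxxxxx

Term n consists of 2n+3 m's, followed by n c's, followed by 2n v's, followed by 4n x's (n = 1, 2, …).
Setting n = 4 gives 11, 4, 8, 16 characters in each block.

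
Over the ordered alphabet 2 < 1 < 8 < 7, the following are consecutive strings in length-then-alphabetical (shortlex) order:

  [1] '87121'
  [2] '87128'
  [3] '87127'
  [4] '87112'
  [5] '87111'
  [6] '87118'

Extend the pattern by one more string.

The successor of 87118 increments the rightmost position that isn't already 7 and resets every position after it to 2.

87117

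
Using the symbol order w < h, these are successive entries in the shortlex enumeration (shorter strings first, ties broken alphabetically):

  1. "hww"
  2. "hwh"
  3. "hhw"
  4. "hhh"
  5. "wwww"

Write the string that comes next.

wwwh

Treat wwww as a base-2 numeral over the given alphabet and add one, carrying through any trailing h's.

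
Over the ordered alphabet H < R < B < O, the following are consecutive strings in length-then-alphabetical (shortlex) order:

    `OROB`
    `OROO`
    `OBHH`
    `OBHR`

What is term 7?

OBRH

Continuing the enumeration 3 steps past OBHR: OBHR → OBHB → OBHO → (answer).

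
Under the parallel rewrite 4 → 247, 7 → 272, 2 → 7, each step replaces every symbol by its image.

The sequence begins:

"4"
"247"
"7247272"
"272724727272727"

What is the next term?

7272727272472727272727272727272

Replace each of the 15 characters of 272724727272727 in place — 7 272 7 272 7 247 272 7 272 7 272 7 272 7 272 — and concatenate.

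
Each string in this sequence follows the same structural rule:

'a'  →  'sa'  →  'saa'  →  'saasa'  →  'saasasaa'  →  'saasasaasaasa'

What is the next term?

saasasaasaasasaasasaa

From term 3 onward, concatenate the last term with the second-to-last: sa·a = saa, saa·sa = saasa, …
Continuing: saasasaasaasa · saasasaa gives term 7.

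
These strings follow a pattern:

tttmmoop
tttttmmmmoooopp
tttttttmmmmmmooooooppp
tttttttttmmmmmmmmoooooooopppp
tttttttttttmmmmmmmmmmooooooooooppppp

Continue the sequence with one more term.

Each string has the form t^{2n+1} m^{2n} o^{2n} p^{n} (n = 1, 2, …).
For the next term, n = 6, so the run lengths are 13, 12, 12, 6.

tttttttttttttmmmmmmmmmmmmoooooooooooopppppp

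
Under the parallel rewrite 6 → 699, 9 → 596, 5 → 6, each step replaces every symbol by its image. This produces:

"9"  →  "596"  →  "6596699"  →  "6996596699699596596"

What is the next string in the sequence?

φ(6996596699699596596) expands symbol-by-symbol to 699 596 596 699 6 596 699 699 596 596 699 596 596 6 596 699 6 596 699; joining the 19 pieces gives the next term.

699596596699659669969959659669959659665966996596699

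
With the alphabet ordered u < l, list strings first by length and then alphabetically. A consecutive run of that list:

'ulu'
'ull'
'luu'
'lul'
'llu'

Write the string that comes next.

lll

The successor of llu increments the rightmost position that isn't already l and resets every position after it to u.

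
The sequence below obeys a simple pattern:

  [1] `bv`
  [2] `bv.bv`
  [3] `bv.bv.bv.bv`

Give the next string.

bv.bv.bv.bv.bv.bv.bv.bv

Every step duplicates the string with '.' between the halves.
One more doubling of bv.bv.bv.bv gives the answer.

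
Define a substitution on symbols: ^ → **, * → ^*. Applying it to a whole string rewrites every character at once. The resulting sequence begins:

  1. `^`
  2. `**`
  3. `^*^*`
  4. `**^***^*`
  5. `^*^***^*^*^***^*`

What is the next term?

φ(^*^***^*^*^***^*) expands symbol-by-symbol to ** ^* ** ^* ^* ^* ** ^* ** ^* ** ^* ^* ^* ** ^*; joining the 16 pieces gives the next term.

**^***^*^*^***^***^***^*^*^***^*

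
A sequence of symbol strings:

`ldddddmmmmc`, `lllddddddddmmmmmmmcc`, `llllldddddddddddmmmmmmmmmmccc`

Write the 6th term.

lllllllllllddddddddddddddddddddmmmmmmmmmmmmmmmmmmmcccccc

The n-th term is 2n-1 l's then 3n+2 d's then 3n+1 m's then n c's (n = 1, 2, …).
For term 6, n = 6, so the run lengths are 11, 20, 19, 6.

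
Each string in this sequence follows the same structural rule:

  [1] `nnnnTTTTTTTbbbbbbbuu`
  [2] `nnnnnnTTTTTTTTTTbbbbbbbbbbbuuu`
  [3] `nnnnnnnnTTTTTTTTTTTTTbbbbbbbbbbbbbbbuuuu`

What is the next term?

nnnnnnnnnnTTTTTTTTTTTTTTTTbbbbbbbbbbbbbbbbbbbuuuuu

The n-th term is 2n n's then 3n+1 T's then 4n-1 b's then n u's, where the shown terms are n = 2, 3, 4.
For the next term, n = 5, so the run lengths are 10, 16, 19, 5.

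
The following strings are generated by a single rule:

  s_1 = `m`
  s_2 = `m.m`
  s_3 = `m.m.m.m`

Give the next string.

m.m.m.m.m.m.m.m

Each string is two copies of the previous one joined by '.'.
So the next term is two copies of m.m.m.m with '.' between the halves.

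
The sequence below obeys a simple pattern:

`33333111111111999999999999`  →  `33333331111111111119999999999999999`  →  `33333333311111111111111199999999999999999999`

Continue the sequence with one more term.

The n-th term is 2n-1 3's then 3n 1's then 4n 9's, where the shown terms are n = 3, 4, 5.
Setting n = 6 gives 11, 18, 24 characters in each block.

33333333333111111111111111111999999999999999999999999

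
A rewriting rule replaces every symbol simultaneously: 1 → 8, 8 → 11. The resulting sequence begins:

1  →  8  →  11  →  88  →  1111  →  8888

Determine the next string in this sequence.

Rewriting each symbol of 8888: 8→11, 8→11, 8→11, 8→11, which concatenates to 11 11 11 11.

11111111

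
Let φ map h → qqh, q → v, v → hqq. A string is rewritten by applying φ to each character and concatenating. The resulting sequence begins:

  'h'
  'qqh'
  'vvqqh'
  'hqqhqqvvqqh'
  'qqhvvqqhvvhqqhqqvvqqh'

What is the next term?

Applying the rule to each of the 21 symbols of qqhvvqqhvvhqqhqqvvqqh gives the pieces v v qqh hqq hqq v v qqh hqq hqq qqh v v qqh v v hqq hqq v v qqh, which concatenate to the answer.

vvqqhhqqhqqvvqqhhqqhqqqqhvvqqhvvhqqhqqvvqqh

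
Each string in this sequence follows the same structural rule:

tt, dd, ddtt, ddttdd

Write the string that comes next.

ddttddddtt

From term 3 onward, concatenate the last term with the second-to-last: dd·tt = ddtt, ddtt·dd = ddttdd, …
So term 5 is ddttdd·ddtt.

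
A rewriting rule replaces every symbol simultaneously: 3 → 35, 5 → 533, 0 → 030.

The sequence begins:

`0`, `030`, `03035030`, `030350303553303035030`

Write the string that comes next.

φ(030350303553303035030) expands symbol-by-symbol to 030 35 030 35 533 030 35 030 35 533 533 35 35 030 35 030 35 533 030 35 030; joining the 21 pieces gives the next term.

030350303553303035030355335333535030350303553303035030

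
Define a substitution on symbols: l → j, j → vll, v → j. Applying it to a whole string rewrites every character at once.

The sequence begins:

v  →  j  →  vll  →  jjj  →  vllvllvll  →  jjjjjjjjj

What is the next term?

Expanding jjjjjjjjj: j→vll, j→vll, j→vll, j→vll, j→vll, j→vll, j→vll, j→vll, j→vll. Concatenated: vll vll vll vll vll vll vll vll vll.

vllvllvllvllvllvllvllvllvll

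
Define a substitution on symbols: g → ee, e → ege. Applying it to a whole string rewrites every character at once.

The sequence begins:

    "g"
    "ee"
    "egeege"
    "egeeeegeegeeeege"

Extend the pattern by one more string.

Rewriting the 16 symbols of egeeeegeegeeeege one by one yields ege ee ege ege ege ege ee ege ege ee ege ege ege ege ee ege; concatenated:

egeeeegeegeegeegeeeegeegeeeegeegeegeegeeeege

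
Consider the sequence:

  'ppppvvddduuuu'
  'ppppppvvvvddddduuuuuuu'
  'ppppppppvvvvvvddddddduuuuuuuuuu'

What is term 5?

Term n consists of 2n+2 p's, followed by 2n v's, followed by 2n+1 d's, followed by 3n+1 u's (n = 1, 2, …).
Setting n = 5 gives 12, 10, 11, 16 characters in each block.

ppppppppppppvvvvvvvvvvddddddddddduuuuuuuuuuuuuuuu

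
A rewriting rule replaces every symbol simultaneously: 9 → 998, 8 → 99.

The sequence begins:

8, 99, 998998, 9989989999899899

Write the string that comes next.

99899899998998999989989989989999899899998998

Replace each of the 16 characters of 9989989999899899 in place — 998 998 99 998 998 99 998 998 998 998 99 998 998 99 998 998 — and concatenate.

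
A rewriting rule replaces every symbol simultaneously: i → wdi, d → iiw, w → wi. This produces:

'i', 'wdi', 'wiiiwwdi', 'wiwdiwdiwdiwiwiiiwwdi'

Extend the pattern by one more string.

wiwdiwiiiwwdiwiiiwwdiwiiiwwdiwiwdiwiwdiwdiwdiwiwiiiwwdi

φ(wiwdiwdiwdiwiwiiiwwdi) expands symbol-by-symbol to wi wdi wi iiw wdi wi iiw wdi wi iiw wdi wi wdi wi wdi wdi wdi wi wi iiw wdi; joining the 21 pieces gives the next term.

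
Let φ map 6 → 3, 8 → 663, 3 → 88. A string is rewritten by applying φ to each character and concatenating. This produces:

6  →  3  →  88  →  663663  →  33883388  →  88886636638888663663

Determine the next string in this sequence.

Rewriting the 20 symbols of 88886636638888663663 one by one yields 663 663 663 663 3 3 88 3 3 88 663 663 663 663 3 3 88 3 3 88; concatenated:

6636636636633388338866366366366333883388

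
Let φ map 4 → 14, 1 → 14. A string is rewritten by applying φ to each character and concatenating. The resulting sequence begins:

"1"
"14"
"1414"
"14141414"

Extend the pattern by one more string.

1414141414141414

Apply φ to 14141414 symbol by symbol: 1→14, 4→14, 1→14, 4→14, 1→14, 4→14, 1→14, 4→14; joined: 14 14 14 14 14 14 14 14.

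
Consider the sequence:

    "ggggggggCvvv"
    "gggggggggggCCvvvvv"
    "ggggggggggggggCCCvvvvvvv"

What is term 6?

gggggggggggggggggggggggCCCCCCvvvvvvvvvvvvv

Reading off run lengths: g runs 8, 11, 14; C runs 1, 2, 3; v runs 3, 5, 7 — each is linear in n, where the shown terms are n = 2, 3, 4.
At n = 7 the blocks have lengths 23, 6, 13.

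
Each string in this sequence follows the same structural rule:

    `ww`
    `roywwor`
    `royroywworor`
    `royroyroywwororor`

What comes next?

royroyroyroywworororor

Each term wraps the previous one in roy on the left and or on the right.
One more step from royroyroywwororor gives the answer.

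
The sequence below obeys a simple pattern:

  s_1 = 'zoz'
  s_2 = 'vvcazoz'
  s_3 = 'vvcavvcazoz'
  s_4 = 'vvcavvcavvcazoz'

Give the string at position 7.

vvcavvcavvcavvcavvcavvcazoz

Every step adds vvca at the front: s(k+1) = vvca·s(k).
From vvcavvcavvcazoz, 3 further steps: vvcavvcavvcazoz → vvcavvcavvcavvcazoz → vvcavvcavvcavvcavvcazoz → (answer).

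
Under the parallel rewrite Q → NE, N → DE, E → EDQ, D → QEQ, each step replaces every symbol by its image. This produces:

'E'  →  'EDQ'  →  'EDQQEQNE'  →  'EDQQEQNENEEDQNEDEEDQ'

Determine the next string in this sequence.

Applying the rule to each of the 20 symbols of EDQQEQNENEEDQNEDEEDQ gives the pieces EDQ QEQ NE NE EDQ NE DE EDQ DE EDQ EDQ QEQ NE DE EDQ QEQ EDQ EDQ QEQ NE, which concatenate to the answer.

EDQQEQNENEEDQNEDEEDQDEEDQEDQQEQNEDEEDQQEQEDQEDQQEQNE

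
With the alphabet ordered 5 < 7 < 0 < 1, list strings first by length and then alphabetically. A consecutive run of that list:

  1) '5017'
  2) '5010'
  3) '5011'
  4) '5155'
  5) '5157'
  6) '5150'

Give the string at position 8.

Advancing 2 positions from 5150 through 5150 → 5151 reaches term 8.

5175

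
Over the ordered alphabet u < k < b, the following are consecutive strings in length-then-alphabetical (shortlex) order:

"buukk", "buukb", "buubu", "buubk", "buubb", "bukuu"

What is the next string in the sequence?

bukuk

Find the rightmost character of bukuu below b, bump it to the next letter, and reset everything to its right to u.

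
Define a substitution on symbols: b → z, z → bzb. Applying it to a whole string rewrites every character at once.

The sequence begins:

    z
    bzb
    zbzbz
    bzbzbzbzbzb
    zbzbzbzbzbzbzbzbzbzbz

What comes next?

Rewriting the 21 symbols of zbzbzbzbzbzbzbzbzbzbz one by one yields bzb z bzb z bzb z bzb z bzb z bzb z bzb z bzb z bzb z bzb z bzb; concatenated:

bzbzbzbzbzbzbzbzbzbzbzbzbzbzbzbzbzbzbzbzbzb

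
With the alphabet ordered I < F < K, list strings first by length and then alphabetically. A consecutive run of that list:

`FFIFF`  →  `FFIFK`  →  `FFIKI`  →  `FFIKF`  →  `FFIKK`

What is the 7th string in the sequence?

FFFIF

Advancing 2 positions from FFIKK through FFIKK → FFFII reaches term 7.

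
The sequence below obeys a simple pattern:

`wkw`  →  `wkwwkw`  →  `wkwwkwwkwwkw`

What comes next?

s(k+1) = s(k)·s(k) — each term doubles the last.
Doubling wkwwkwwkwwkw:

wkwwkwwkwwkwwkwwkwwkwwkw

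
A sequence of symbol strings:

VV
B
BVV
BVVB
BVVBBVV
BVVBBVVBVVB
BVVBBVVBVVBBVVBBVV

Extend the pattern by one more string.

BVVBBVVBVVBBVVBBVVBVVBBVVBVVB

From term 3 onward, concatenate the last term with the second-to-last: B·VV = BVV, BVV·B = BVVB, …
So term 8 is BVVBBVVBVVBBVVBBVV·BVVBBVVBVVB.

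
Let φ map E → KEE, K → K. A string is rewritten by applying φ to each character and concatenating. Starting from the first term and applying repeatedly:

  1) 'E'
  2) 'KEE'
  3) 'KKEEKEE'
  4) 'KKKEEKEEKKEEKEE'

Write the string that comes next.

Rewriting the 15 symbols of KKKEEKEEKKEEKEE one by one yields K K K KEE KEE K KEE KEE K K KEE KEE K KEE KEE; concatenated:

KKKKEEKEEKKEEKEEKKKEEKEEKKEEKEE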